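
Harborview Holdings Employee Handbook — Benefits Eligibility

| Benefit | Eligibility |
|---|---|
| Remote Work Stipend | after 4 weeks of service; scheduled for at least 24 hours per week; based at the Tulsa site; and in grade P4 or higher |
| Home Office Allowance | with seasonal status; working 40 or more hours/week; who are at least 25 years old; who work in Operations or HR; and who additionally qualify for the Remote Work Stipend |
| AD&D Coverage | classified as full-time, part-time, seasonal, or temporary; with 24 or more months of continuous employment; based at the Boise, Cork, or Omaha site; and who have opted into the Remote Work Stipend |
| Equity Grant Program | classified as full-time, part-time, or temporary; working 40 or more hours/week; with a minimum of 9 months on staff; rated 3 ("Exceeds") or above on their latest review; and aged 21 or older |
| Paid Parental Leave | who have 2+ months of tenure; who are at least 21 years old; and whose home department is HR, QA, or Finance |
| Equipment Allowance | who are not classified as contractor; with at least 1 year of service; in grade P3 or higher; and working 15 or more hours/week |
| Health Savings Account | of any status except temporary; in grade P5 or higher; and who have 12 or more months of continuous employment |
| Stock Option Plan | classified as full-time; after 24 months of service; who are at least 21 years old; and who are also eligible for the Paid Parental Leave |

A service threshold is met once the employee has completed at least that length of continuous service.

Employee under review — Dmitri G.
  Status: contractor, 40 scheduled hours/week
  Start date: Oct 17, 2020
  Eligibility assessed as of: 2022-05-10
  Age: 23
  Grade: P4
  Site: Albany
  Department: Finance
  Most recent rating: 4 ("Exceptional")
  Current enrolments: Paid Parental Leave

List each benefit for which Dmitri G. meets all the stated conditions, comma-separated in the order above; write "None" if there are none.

Paid Parental Leave

Service from Oct 17, 2020 to 2022-05-10: 570 days.
Remote Work Stipend — service 570 days ≥ 4 weeks (≈28 days) ✓; 40 hrs/wk ≥ 24 ✓; site Albany ✗ (not Tulsa) → not eligible.
Home Office Allowance — status contractor ✗ (requires seasonal) → not eligible.
AD&D Coverage — status contractor ✗ (requires full-time, part-time, seasonal, or temporary) → not eligible.
Equity Grant Program — status contractor ✗ (requires full-time, part-time, or temporary) → not eligible.
Paid Parental Leave — service 570 days ≥ 2 months (≈60 days) ✓; age 23 ≥ 21 ✓; dept Finance ✓ → eligible.
Equipment Allowance — status contractor ✗ (excluded) → not eligible.
Health Savings Account — status contractor ✓ (not excluded); grade P4 < P5 ✗ → not eligible.
Stock Option Plan — status contractor ✗ (requires full-time) → not eligible.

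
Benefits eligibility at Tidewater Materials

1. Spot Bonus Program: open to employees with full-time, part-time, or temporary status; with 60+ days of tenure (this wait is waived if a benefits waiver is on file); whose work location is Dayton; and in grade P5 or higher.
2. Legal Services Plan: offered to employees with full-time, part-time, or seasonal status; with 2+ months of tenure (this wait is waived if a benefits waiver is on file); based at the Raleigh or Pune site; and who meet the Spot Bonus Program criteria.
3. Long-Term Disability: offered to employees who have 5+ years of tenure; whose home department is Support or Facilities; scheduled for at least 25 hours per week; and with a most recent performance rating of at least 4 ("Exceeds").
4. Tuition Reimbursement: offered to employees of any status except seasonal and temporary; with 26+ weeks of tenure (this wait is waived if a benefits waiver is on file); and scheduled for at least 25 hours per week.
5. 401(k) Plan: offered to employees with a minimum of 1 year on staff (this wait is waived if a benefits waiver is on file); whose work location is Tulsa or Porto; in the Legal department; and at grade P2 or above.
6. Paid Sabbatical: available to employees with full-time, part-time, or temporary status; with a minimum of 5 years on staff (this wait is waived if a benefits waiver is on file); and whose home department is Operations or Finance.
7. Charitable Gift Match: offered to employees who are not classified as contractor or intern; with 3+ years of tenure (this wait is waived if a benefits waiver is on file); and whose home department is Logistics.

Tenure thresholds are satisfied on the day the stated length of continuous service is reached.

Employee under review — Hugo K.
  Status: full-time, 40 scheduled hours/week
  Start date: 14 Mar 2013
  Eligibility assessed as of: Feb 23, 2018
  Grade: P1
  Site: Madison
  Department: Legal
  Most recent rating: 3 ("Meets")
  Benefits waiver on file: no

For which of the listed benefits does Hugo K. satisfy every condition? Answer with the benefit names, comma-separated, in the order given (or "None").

Service from 14 Mar 2013 to Feb 23, 2018: 1807 days.
Spot Bonus Program — status full-time ✓; no waiver, service 1807 days ≥ 60 days ✓; site Madison ✗ (not Dayton) → not eligible.
Legal Services Plan — status full-time ✓; no waiver, service 1807 days ≥ 2 months (≈60 days) ✓; site Madison ✗ (not Raleigh or Pune) → not eligible.
Long-Term Disability — service 1807 days < 5 years (≈1825 days) ✗ → not eligible.
Tuition Reimbursement — status full-time ✓ (not excluded); no waiver, service 1807 days ≥ 26 weeks (≈182 days) ✓; 40 hrs/wk ≥ 25 ✓ → eligible.
401(k) Plan — no waiver, service 1807 days ≥ 1 year (≈365 days) ✓; site Madison ✗ (not Tulsa or Porto) → not eligible.
Paid Sabbatical — status full-time ✓; no waiver, service 1807 days < 5 years (≈1825 days) ✗ → not eligible.
Charitable Gift Match — status full-time ✓ (not excluded); no waiver, service 1807 days ≥ 3 years (≈1095 days) ✓; dept Legal ✗ → not eligible.

Tuition Reimbursement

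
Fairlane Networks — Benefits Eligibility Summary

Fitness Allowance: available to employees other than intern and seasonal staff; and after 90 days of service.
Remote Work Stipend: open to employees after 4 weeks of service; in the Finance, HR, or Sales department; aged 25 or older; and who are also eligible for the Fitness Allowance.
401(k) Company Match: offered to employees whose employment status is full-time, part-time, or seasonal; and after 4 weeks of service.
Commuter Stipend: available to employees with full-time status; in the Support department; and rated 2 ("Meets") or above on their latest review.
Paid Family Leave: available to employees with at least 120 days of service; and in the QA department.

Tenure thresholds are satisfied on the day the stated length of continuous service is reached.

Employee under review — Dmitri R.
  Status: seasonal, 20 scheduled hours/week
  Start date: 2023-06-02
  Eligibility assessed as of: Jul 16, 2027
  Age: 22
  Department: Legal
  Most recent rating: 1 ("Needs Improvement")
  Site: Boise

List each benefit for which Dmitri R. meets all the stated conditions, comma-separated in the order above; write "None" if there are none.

401(k) Company Match

Service from 2023-06-02 to Jul 16, 2027: 1505 days.
Fitness Allowance — status seasonal ✗ (excluded) → not eligible.
Remote Work Stipend — service 1505 days ≥ 4 weeks (≈28 days) ✓; dept Legal ✗ → not eligible.
401(k) Company Match — status seasonal ✓; service 1505 days ≥ 4 weeks (≈28 days) ✓ → eligible.
Commuter Stipend — status seasonal ✗ (requires full-time) → not eligible.
Paid Family Leave — service 1505 days ≥ 120 days ✓; dept Legal ✗ → not eligible.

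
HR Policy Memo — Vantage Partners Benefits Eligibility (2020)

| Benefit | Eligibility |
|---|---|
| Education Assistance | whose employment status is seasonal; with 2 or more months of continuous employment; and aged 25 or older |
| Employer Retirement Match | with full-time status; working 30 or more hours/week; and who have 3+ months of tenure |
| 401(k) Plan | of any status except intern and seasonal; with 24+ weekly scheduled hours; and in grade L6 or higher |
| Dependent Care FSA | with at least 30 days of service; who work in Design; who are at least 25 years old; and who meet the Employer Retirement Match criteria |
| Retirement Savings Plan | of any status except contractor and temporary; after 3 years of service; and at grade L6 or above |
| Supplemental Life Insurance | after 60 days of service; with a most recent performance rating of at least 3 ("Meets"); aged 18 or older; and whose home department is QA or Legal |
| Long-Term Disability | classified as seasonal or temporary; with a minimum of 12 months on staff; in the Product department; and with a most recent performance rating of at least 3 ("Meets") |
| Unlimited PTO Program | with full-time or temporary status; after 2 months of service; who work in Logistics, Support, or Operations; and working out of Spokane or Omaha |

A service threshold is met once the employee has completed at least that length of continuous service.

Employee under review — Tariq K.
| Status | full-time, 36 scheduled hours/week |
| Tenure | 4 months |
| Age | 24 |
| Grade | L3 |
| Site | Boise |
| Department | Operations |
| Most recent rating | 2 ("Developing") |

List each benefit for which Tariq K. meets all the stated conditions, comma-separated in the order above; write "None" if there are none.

Education Assistance — status full-time ✗ (requires seasonal) → not eligible.
Employer Retirement Match — status full-time ✓; 36 hrs/wk ≥ 30 ✓; service 4 months ≥ 3 months ✓ → eligible.
401(k) Plan — status full-time ✓ (not excluded); 36 hrs/wk ≥ 24 ✓; grade L3 < L6 ✗ → not eligible.
Dependent Care FSA — service 4 months ≥ 30 days ✓; dept Operations ✗ → not eligible.
Retirement Savings Plan — status full-time ✓ (not excluded); service 4 months < 3 years (≈1095 days) ✗ → not eligible.
Supplemental Life Insurance — service 4 months ≥ 60 days ✓; rating 2 < 3 ✗ → not eligible.
Long-Term Disability — status full-time ✗ (requires seasonal or temporary) → not eligible.
Unlimited PTO Program — status full-time ✓; service 4 months ≥ 2 months ✓; dept Operations ✓; site Boise ✗ (not Spokane or Omaha) → not eligible.

Employer Retirement Match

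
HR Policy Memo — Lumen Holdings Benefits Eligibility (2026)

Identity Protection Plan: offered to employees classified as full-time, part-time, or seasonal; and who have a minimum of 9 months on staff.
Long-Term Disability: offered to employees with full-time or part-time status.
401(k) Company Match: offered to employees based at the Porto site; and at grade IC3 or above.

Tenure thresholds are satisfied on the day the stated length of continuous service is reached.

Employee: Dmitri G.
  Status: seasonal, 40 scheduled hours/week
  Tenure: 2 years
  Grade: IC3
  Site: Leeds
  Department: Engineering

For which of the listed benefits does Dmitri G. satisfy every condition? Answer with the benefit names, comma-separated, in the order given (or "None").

Identity Protection Plan — status seasonal ✓; service 2 years ≥ 9 months (≈270 days) ✓ → eligible.
Long-Term Disability — status seasonal ✗ (requires full-time or part-time) → not eligible.
401(k) Company Match — site Leeds ✗ (not Porto) → not eligible.

Identity Protection Plan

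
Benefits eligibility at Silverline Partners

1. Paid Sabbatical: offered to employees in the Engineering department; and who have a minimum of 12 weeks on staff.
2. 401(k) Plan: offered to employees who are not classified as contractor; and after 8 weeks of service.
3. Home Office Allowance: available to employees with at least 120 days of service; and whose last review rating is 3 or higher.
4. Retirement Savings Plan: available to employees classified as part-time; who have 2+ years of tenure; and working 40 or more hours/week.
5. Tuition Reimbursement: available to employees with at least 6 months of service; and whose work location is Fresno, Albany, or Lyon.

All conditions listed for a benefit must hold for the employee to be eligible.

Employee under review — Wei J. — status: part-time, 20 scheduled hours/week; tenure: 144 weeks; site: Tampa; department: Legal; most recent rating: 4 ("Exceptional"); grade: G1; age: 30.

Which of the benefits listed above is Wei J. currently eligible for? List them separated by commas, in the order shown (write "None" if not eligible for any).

401(k) Plan, Home Office Allowance

Paid Sabbatical — dept Legal ✗ → not eligible.
401(k) Plan — status part-time ✓ (not excluded); service 144 weeks ≥ 8 weeks ✓ → eligible.
Home Office Allowance — service 144 weeks ≥ 120 days ✓; rating 4 ≥ 3 ✓ → eligible.
Retirement Savings Plan — status part-time ✓; service 144 weeks ≥ 2 years (≈730 days) ✓; 20 hrs/wk < 40 ✗ → not eligible.
Tuition Reimbursement — service 144 weeks ≥ 6 months (≈180 days) ✓; site Tampa ✗ (not Fresno, Albany, or Lyon) → not eligible.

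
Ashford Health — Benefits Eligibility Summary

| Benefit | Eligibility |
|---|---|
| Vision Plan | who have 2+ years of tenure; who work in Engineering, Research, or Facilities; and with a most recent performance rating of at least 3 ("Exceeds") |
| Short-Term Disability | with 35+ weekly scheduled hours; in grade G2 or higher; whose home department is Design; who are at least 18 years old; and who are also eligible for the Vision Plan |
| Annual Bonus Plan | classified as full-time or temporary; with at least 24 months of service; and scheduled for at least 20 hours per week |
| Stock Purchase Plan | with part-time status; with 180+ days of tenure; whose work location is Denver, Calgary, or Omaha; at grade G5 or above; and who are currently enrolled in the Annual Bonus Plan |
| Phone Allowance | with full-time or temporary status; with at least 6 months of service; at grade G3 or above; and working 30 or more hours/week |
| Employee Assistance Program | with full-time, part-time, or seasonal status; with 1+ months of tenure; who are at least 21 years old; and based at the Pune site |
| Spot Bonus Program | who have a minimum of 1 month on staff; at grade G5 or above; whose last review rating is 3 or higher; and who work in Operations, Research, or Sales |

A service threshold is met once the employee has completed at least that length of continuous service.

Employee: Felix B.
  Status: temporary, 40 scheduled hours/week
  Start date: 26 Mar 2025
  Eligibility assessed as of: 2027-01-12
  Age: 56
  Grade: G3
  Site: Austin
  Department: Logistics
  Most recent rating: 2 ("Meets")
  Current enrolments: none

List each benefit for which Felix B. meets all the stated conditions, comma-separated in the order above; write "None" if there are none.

Phone Allowance

Service from 26 Mar 2025 to 2027-01-12: 657 days.
Vision Plan — service 657 days < 2 years (≈730 days) ✗ → not eligible.
Short-Term Disability — 40 hrs/wk ≥ 35 ✓; grade G3 ≥ G2 ✓; dept Logistics ✗ → not eligible.
Annual Bonus Plan — status temporary ✓; service 657 days < 24 months (≈720 days) ✗ → not eligible.
Stock Purchase Plan — status temporary ✗ (requires part-time) → not eligible.
Phone Allowance — status temporary ✓; service 657 days ≥ 6 months (≈180 days) ✓; grade G3 ≥ G3 ✓; 40 hrs/wk ≥ 30 ✓ → eligible.
Employee Assistance Program — status temporary ✗ (requires full-time, part-time, or seasonal) → not eligible.
Spot Bonus Program — service 657 days ≥ 1 month (≈30 days) ✓; grade G3 < G5 ✗ → not eligible.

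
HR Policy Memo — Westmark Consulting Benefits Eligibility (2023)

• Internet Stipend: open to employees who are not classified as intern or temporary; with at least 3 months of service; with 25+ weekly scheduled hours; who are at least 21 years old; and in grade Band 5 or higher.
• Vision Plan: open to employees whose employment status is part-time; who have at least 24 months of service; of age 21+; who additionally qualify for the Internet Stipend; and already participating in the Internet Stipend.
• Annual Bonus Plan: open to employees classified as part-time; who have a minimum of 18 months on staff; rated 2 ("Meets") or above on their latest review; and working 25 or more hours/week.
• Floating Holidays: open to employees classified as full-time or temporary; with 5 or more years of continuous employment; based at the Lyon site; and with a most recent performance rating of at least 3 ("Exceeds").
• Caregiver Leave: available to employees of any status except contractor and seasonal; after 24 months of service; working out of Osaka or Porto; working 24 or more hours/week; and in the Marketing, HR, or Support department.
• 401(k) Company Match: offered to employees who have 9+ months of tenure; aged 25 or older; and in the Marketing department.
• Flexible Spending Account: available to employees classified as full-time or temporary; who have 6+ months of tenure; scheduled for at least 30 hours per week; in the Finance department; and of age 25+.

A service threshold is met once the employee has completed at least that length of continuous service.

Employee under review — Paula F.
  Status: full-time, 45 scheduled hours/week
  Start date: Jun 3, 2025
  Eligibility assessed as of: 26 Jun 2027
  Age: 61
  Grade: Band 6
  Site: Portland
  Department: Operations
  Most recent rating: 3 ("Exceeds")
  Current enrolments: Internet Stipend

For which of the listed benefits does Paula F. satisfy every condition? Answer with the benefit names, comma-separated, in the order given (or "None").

Service from Jun 3, 2025 to 26 Jun 2027: 753 days.
Internet Stipend — status full-time ✓ (not excluded); service 753 days ≥ 3 months (≈90 days) ✓; 45 hrs/wk ≥ 25 ✓; age 61 ≥ 21 ✓; grade Band 6 ≥ Band 5 ✓ → eligible.
Vision Plan — status full-time ✗ (requires part-time) → not eligible.
Annual Bonus Plan — status full-time ✗ (requires part-time) → not eligible.
Floating Holidays — status full-time ✓; service 753 days < 5 years (≈1825 days) ✗ → not eligible.
Caregiver Leave — status full-time ✓ (not excluded); service 753 days ≥ 24 months (≈720 days) ✓; site Portland ✗ (not Osaka or Porto) → not eligible.
401(k) Company Match — service 753 days ≥ 9 months (≈270 days) ✓; age 61 ≥ 25 ✓; dept Operations ✗ → not eligible.
Flexible Spending Account — status full-time ✓; service 753 days ≥ 6 months (≈180 days) ✓; 45 hrs/wk ≥ 30 ✓; dept Operations ✗ → not eligible.

Internet Stipend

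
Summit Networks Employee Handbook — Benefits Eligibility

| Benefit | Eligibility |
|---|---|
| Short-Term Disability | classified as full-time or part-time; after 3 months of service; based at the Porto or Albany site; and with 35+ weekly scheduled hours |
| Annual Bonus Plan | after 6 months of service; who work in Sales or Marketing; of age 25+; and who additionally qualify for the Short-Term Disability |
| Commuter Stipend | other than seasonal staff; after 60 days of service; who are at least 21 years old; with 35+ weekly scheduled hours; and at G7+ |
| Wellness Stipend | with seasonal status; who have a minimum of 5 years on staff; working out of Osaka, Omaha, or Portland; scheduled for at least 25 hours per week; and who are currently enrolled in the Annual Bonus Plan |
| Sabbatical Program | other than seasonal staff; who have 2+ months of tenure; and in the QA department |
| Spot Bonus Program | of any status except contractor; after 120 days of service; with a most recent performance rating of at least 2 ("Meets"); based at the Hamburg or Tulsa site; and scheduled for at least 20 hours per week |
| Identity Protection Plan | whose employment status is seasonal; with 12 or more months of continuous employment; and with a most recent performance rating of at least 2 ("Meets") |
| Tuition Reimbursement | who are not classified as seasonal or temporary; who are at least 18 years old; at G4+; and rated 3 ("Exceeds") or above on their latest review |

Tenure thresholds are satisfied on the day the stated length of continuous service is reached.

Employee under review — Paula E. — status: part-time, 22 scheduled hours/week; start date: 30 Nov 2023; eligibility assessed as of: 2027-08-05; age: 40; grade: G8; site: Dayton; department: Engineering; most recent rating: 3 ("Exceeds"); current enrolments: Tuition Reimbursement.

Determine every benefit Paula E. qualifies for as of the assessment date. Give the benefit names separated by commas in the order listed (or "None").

Tuition Reimbursement

Service from 30 Nov 2023 to 2027-08-05: 1344 days.
Short-Term Disability — status part-time ✓; service 1344 days ≥ 3 months (≈90 days) ✓; site Dayton ✗ (not Porto or Albany) → not eligible.
Annual Bonus Plan — service 1344 days ≥ 6 months (≈180 days) ✓; dept Engineering ✗ → not eligible.
Commuter Stipend — status part-time ✓ (not excluded); service 1344 days ≥ 60 days ✓; age 40 ≥ 21 ✓; 22 hrs/wk < 35 ✗ → not eligible.
Wellness Stipend — status part-time ✗ (requires seasonal) → not eligible.
Sabbatical Program — status part-time ✓ (not excluded); service 1344 days ≥ 2 months (≈60 days) ✓; dept Engineering ✗ → not eligible.
Spot Bonus Program — status part-time ✓ (not excluded); service 1344 days ≥ 120 days ✓; rating 3 ≥ 2 ✓; site Dayton ✗ (not Hamburg or Tulsa) → not eligible.
Identity Protection Plan — status part-time ✗ (requires seasonal) → not eligible.
Tuition Reimbursement — status part-time ✓ (not excluded); age 40 ≥ 18 ✓; grade G8 ≥ G4 ✓; rating 3 ≥ 3 ✓ → eligible.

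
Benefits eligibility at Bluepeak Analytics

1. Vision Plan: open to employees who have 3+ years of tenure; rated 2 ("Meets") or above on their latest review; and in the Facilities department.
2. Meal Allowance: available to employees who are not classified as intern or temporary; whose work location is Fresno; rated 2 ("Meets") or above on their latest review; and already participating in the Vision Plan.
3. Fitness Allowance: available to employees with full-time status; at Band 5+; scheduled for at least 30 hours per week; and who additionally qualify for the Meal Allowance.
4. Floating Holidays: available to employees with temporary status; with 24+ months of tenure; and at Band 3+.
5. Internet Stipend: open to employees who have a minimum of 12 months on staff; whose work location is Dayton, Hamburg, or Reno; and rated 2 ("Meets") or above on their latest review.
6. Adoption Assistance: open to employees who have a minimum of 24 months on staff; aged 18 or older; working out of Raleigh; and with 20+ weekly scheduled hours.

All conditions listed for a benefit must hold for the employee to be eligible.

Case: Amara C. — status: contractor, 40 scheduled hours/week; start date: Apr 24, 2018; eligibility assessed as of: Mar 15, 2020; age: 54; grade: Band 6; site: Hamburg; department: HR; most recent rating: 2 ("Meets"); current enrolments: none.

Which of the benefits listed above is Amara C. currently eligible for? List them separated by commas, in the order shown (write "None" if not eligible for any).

Service from Apr 24, 2018 to Mar 15, 2020: 691 days.
Vision Plan — service 691 days < 3 years (≈1095 days) ✗ → not eligible.
Meal Allowance — status contractor ✓ (not excluded); site Hamburg ✗ (not Fresno) → not eligible.
Fitness Allowance — status contractor ✗ (requires full-time) → not eligible.
Floating Holidays — status contractor ✗ (requires temporary) → not eligible.
Internet Stipend — service 691 days ≥ 12 months (≈360 days) ✓; site Hamburg ✓; rating 2 ≥ 2 ✓ → eligible.
Adoption Assistance — service 691 days < 24 months (≈720 days) ✗ → not eligible.

Internet Stipend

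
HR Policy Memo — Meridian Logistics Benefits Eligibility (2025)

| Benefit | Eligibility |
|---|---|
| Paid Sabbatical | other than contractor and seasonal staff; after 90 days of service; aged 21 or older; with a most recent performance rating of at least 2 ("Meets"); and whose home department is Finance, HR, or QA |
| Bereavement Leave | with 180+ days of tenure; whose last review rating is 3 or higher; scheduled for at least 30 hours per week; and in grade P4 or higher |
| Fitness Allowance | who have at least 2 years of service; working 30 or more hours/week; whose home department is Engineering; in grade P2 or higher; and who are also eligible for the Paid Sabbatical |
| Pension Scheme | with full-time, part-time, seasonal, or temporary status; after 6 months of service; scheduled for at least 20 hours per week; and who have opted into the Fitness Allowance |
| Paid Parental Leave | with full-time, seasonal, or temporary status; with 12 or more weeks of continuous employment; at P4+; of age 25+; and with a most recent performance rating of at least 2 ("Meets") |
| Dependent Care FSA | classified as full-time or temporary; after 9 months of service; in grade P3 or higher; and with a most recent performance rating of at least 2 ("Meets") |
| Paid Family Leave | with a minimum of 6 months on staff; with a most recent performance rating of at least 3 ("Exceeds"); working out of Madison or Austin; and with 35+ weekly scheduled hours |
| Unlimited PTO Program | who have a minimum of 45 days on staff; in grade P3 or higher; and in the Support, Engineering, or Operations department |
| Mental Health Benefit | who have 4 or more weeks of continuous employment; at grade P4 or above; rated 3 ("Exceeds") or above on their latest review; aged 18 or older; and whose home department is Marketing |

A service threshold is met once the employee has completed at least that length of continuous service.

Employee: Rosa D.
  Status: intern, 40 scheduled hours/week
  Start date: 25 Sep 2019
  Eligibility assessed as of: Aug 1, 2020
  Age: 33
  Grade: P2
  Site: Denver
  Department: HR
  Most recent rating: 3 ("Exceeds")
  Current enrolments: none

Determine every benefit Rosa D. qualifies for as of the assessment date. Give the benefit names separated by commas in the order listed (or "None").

Service from 25 Sep 2019 to Aug 1, 2020: 311 days.
Paid Sabbatical — status intern ✓ (not excluded); service 311 days ≥ 90 days ✓; age 33 ≥ 21 ✓; rating 3 ≥ 2 ✓; dept HR ✓ → eligible.
Bereavement Leave — service 311 days ≥ 180 days ✓; rating 3 ≥ 3 ✓; 40 hrs/wk ≥ 30 ✓; grade P2 < P4 ✗ → not eligible.
Fitness Allowance — service 311 days < 2 years (≈730 days) ✗ → not eligible.
Pension Scheme — status intern ✗ (requires full-time, part-time, seasonal, or temporary) → not eligible.
Paid Parental Leave — status intern ✗ (requires full-time, seasonal, or temporary) → not eligible.
Dependent Care FSA — status intern ✗ (requires full-time or temporary) → not eligible.
Paid Family Leave — service 311 days ≥ 6 months (≈180 days) ✓; rating 3 ≥ 3 ✓; site Denver ✗ (not Madison or Austin) → not eligible.
Unlimited PTO Program — service 311 days ≥ 45 days ✓; grade P2 < P3 ✗ → not eligible.
Mental Health Benefit — service 311 days ≥ 4 weeks (≈28 days) ✓; grade P2 < P4 ✗ → not eligible.

Paid Sabbatical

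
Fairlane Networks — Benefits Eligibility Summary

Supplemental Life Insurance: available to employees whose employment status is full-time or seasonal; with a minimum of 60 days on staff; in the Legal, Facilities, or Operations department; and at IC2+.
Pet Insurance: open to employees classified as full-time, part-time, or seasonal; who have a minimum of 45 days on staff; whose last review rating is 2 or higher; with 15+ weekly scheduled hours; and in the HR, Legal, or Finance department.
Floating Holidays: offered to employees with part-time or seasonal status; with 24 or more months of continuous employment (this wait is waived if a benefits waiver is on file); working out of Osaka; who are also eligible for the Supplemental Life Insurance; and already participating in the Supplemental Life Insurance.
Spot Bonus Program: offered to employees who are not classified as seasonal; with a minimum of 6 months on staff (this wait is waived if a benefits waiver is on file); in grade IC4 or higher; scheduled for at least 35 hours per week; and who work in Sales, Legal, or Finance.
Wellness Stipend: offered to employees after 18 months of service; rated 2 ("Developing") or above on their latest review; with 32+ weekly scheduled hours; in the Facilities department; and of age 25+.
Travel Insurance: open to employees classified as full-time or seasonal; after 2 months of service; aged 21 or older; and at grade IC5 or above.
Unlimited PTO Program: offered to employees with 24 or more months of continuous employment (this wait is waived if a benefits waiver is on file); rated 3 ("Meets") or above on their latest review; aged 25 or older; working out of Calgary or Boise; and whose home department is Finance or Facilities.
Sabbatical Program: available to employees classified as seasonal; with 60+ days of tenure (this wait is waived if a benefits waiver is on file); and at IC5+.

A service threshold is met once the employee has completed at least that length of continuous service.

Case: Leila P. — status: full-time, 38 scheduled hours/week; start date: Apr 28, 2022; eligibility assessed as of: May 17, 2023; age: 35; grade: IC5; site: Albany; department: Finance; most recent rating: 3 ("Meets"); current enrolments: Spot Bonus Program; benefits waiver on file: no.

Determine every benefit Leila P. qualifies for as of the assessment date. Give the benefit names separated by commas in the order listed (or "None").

Service from Apr 28, 2022 to May 17, 2023: 384 days.
Supplemental Life Insurance — status full-time ✓; service 384 days ≥ 60 days ✓; dept Finance ✗ → not eligible.
Pet Insurance — status full-time ✓; service 384 days ≥ 45 days ✓; rating 3 ≥ 2 ✓; 38 hrs/wk ≥ 15 ✓; dept Finance ✓ → eligible.
Floating Holidays — status full-time ✗ (requires part-time or seasonal) → not eligible.
Spot Bonus Program — status full-time ✓ (not excluded); no waiver, service 384 days ≥ 6 months (≈180 days) ✓; grade IC5 ≥ IC4 ✓; 38 hrs/wk ≥ 35 ✓; dept Finance ✓ → eligible.
Wellness Stipend — service 384 days < 18 months (≈540 days) ✗ → not eligible.
Travel Insurance — status full-time ✓; service 384 days ≥ 2 months (≈60 days) ✓; age 35 ≥ 21 ✓; grade IC5 ≥ IC5 ✓ → eligible.
Unlimited PTO Program — no waiver, service 384 days < 24 months (≈720 days) ✗ → not eligible.
Sabbatical Program — status full-time ✗ (requires seasonal) → not eligible.

Pet Insurance, Spot Bonus Program, Travel Insurance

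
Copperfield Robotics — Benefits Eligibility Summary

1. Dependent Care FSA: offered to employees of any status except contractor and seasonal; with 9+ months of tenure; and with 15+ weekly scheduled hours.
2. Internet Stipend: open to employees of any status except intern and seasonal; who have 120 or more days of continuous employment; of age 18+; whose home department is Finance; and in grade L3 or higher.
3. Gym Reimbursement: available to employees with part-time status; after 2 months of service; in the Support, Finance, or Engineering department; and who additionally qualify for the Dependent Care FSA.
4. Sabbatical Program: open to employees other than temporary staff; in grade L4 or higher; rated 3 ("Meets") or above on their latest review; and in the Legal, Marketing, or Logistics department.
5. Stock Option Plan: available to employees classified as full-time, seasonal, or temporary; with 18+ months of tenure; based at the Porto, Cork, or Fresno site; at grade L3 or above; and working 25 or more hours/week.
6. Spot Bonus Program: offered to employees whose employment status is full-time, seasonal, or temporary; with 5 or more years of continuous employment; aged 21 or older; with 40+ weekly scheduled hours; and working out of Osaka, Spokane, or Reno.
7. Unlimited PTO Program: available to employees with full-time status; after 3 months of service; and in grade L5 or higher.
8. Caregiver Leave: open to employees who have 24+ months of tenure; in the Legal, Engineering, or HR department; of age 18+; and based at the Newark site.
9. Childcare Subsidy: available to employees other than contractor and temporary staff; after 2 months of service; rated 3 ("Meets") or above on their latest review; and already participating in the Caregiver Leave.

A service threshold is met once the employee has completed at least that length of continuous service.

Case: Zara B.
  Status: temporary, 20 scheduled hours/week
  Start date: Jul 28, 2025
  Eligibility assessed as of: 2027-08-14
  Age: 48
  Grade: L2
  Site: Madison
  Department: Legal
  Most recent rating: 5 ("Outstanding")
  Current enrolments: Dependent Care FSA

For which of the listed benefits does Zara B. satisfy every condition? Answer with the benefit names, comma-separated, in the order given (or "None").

Dependent Care FSA

Service from Jul 28, 2025 to 2027-08-14: 747 days.
Dependent Care FSA — status temporary ✓ (not excluded); service 747 days ≥ 9 months (≈270 days) ✓; 20 hrs/wk ≥ 15 ✓ → eligible.
Internet Stipend — status temporary ✓ (not excluded); service 747 days ≥ 120 days ✓; age 48 ≥ 18 ✓; dept Legal ✗ → not eligible.
Gym Reimbursement — status temporary ✗ (requires part-time) → not eligible.
Sabbatical Program — status temporary ✗ (excluded) → not eligible.
Stock Option Plan — status temporary ✓; service 747 days ≥ 18 months (≈540 days) ✓; site Madison ✗ (not Porto, Cork, or Fresno) → not eligible.
Spot Bonus Program — status temporary ✓; service 747 days < 5 years (≈1825 days) ✗ → not eligible.
Unlimited PTO Program — status temporary ✗ (requires full-time) → not eligible.
Caregiver Leave — service 747 days ≥ 24 months (≈720 days) ✓; dept Legal ✓; age 48 ≥ 18 ✓; site Madison ✗ (not Newark) → not eligible.
Childcare Subsidy — status temporary ✗ (excluded) → not eligible.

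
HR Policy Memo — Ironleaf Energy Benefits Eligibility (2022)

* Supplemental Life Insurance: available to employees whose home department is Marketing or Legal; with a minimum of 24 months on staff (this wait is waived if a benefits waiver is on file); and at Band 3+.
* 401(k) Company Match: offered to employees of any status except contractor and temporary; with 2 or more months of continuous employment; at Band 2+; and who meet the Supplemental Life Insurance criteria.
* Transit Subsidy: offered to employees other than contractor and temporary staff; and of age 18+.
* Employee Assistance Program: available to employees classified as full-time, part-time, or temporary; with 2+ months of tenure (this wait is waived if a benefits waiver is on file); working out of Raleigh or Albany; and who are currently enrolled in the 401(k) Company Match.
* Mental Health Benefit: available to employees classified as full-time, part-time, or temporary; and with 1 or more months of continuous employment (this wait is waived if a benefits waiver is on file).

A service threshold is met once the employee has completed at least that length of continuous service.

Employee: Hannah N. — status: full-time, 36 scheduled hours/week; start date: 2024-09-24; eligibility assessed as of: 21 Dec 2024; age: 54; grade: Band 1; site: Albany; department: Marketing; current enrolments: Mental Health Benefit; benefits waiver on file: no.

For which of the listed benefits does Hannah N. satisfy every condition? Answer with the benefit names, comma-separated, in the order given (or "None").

Transit Subsidy, Mental Health Benefit

Service from 2024-09-24 to 21 Dec 2024: 88 days.
Supplemental Life Insurance — dept Marketing ✓; no waiver, service 88 days < 24 months (≈720 days) ✗ → not eligible.
401(k) Company Match — status full-time ✓ (not excluded); service 88 days ≥ 2 months (≈60 days) ✓; grade Band 1 < Band 2 ✗ → not eligible.
Transit Subsidy — status full-time ✓ (not excluded); age 54 ≥ 18 ✓ → eligible.
Employee Assistance Program — status full-time ✓; no waiver, service 88 days ≥ 2 months (≈60 days) ✓; site Albany ✓; not enrolled in 401(k) Company Match ✗ → not eligible.
Mental Health Benefit — status full-time ✓; no waiver, service 88 days ≥ 1 month (≈30 days) ✓ → eligible.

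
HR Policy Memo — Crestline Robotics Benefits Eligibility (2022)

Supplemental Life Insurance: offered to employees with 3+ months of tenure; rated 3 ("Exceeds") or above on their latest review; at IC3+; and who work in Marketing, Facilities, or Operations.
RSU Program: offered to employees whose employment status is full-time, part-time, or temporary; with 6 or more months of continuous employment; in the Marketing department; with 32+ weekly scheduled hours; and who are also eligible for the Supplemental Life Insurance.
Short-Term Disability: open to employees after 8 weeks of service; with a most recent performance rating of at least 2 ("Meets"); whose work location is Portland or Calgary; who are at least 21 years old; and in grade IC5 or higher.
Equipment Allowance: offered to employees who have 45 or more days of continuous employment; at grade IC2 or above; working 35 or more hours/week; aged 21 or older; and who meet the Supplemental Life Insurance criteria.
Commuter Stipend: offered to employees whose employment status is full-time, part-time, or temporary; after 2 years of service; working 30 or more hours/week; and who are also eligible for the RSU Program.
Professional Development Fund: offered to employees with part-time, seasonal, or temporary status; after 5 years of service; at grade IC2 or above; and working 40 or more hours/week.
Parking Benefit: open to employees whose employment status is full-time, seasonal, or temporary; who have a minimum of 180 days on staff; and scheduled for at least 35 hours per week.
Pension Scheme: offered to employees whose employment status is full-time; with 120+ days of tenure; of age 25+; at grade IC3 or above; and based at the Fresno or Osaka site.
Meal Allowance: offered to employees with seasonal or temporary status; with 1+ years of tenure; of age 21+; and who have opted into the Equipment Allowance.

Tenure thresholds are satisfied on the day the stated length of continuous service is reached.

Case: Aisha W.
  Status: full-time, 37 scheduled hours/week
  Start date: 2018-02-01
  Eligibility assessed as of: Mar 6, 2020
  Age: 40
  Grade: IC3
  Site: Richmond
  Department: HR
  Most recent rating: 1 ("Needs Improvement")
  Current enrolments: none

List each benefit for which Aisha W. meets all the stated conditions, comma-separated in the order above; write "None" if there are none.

Parking Benefit

Service from 2018-02-01 to Mar 6, 2020: 764 days.
Supplemental Life Insurance — service 764 days ≥ 3 months (≈90 days) ✓; rating 1 < 3 ✗ → not eligible.
RSU Program — status full-time ✓; service 764 days ≥ 6 months (≈180 days) ✓; dept HR ✗ → not eligible.
Short-Term Disability — service 764 days ≥ 8 weeks (≈56 days) ✓; rating 1 < 2 ✗ → not eligible.
Equipment Allowance — service 764 days ≥ 45 days ✓; grade IC3 ≥ IC2 ✓; 37 hrs/wk ≥ 35 ✓; age 40 ≥ 21 ✓; not eligible for Supplemental Life Insurance ✗ → not eligible.
Commuter Stipend — status full-time ✓; service 764 days ≥ 2 years (≈730 days) ✓; 37 hrs/wk ≥ 30 ✓; not eligible for RSU Program ✗ → not eligible.
Professional Development Fund — status full-time ✗ (requires part-time, seasonal, or temporary) → not eligible.
Parking Benefit — status full-time ✓; service 764 days ≥ 180 days ✓; 37 hrs/wk ≥ 35 ✓ → eligible.
Pension Scheme — status full-time ✓; service 764 days ≥ 120 days ✓; age 40 ≥ 25 ✓; grade IC3 ≥ IC3 ✓; site Richmond ✗ (not Fresno or Osaka) → not eligible.
Meal Allowance — status full-time ✗ (requires seasonal or temporary) → not eligible.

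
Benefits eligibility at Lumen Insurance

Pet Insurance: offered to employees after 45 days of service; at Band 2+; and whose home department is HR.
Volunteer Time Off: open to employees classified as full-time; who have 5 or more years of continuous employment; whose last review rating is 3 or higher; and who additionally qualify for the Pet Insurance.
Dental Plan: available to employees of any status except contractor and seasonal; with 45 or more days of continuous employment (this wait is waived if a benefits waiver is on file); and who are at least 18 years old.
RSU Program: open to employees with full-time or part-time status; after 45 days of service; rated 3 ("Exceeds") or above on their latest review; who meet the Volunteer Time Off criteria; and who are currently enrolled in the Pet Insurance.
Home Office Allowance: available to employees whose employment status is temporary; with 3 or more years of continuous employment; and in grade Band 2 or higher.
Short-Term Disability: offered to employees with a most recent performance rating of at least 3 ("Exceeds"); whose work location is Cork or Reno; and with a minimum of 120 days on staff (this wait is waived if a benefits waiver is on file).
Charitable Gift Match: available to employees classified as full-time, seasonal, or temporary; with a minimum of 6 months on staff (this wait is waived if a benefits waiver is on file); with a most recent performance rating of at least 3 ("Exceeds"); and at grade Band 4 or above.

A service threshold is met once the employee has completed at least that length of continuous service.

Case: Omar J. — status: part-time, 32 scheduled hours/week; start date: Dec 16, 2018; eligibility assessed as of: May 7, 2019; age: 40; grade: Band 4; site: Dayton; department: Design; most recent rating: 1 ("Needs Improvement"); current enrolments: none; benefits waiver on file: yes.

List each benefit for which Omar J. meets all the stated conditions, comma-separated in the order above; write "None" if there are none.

Dental Plan

Service from Dec 16, 2018 to May 7, 2019: 142 days.
Pet Insurance — service 142 days ≥ 45 days ✓; grade Band 4 ≥ Band 2 ✓; dept Design ✗ → not eligible.
Volunteer Time Off — status part-time ✗ (requires full-time) → not eligible.
Dental Plan — status part-time ✓ (not excluded); benefits waiver on file ✓; age 40 ≥ 18 ✓ → eligible.
RSU Program — status part-time ✓; service 142 days ≥ 45 days ✓; rating 1 < 3 ✗ → not eligible.
Home Office Allowance — status part-time ✗ (requires temporary) → not eligible.
Short-Term Disability — rating 1 < 3 ✗ → not eligible.
Charitable Gift Match — status part-time ✗ (requires full-time, seasonal, or temporary) → not eligible.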